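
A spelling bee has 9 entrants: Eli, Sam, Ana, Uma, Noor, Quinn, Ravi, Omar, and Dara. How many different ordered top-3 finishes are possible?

This is an ordered selection of 3 from 9: P(9,3).
That gives 9 × 8 × 7 = 504.

504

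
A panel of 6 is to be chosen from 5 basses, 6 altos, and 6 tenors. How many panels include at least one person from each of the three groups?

10530

With no constraint there are C(17,6) = 12376 possible selections.
Subtract selections that omit an entire group: no basses → C(12,6) = 924; no altos → C(11,6) = 462; no tenors → C(11,6) = 462.
Add back selections omitting two groups (i.e. drawn from a single group): C(5,6) + C(6,6) + C(6,6) = 2.
By inclusion–exclusion: 12376 − 1848 + 2 = 10530.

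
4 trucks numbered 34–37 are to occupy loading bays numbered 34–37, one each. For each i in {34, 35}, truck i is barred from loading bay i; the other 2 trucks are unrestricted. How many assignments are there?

14

Let Aᵢ (for i ∈ {34, 35}) be the placements that put truck i in its forbidden loading bay. Any j of these fix j positions, leaving (4−j)! ways to fill the rest, and there are C(2,j) ways to pick which j.
By inclusion–exclusion, the number of valid placements is Σ_{j=0}^{2} (−1)^j C(2,j)·(4−j)!.
Computing: 24 − 12 + 2 = 14.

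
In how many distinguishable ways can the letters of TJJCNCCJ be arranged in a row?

TJJCNCCJ has 8 letters with C appearing 3 times and J appearing 3 times.
So there are 8! / (3!·3!) = 1120 distinguishable arrangements.

1120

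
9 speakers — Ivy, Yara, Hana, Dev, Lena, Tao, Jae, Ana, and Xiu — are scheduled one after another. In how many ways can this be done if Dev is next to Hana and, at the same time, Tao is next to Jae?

Treat {Dev,Hana} as one block (2 orders) and {Tao,Jae} as another (2 orders).
That leaves 7 units to arrange: 2 × 2 × 7! = 4 × 5040 = 20160.

20160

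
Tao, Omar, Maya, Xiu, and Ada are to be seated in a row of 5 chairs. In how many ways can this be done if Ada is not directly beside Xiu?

72

Of the 5! = 120 arrangements, those with Ada and Xiu adjacent number 2 × 4! = 48 (treat the pair as a block with 2 internal orders).
Complementary counting: 120 − 48 = 72.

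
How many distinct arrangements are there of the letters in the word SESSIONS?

Letter multiplicities in SESSIONS: E×1, I×1, N×1, O×1, S×4.
Dividing 8! = 40320 by 4! = 24 for the repeated letters gives 1680.

1680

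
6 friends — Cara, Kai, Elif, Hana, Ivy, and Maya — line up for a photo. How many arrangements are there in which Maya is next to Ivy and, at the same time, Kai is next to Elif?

96

Treat {Maya,Ivy} as one block (2 orders) and {Kai,Elif} as another (2 orders).
That leaves 4 units to arrange: 2 × 2 × 4! = 4 × 24 = 96.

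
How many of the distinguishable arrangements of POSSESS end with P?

Fix P in the last position and arrange the remaining 6 letters.
Those 6 letters have S appearing 4 times, giving (6)!/(4!) = 30.

30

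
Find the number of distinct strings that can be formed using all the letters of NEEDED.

NEEDED has 6 letters with D appearing twice and E appearing 3 times.
So there are 6! / (3!·2!) = 60 distinguishable arrangements.

60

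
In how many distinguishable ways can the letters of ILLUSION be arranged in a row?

The 8 letters of ILLUSION have repeats: I appearing twice and L appearing twice.
The number of distinct arrangements is 8!/(2!·2!) = 40320/4 = 10080.

10080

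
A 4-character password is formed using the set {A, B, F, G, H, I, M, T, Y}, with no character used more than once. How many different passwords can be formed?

3024

This is a permutation of 4 out of 9: P(9,4) = 9!/5!.
That product is 9 × 8 × 7 × 6 = 3024.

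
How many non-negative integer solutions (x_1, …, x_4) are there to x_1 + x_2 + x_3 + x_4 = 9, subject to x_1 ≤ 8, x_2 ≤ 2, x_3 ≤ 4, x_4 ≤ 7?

100

Without the upper bounds there are C(12,3) = 220 ways to split 9 among 4 variables.
Subtract solutions that violate a single cap (substitute x_i' = x_i − (cap_i+1)): x_1 ≥ 9 gives C(3,3) = 1; x_2 ≥ 3 gives C(9,3) = 84; x_3 ≥ 5 gives C(7,3) = 35; x_4 ≥ 8 gives C(4,3) = 4. Together 124.
Add back pairs where two caps are both exceeded: 0 + 0 + 0 + 4 + 0 + 0 = 4.
By inclusion–exclusion the count is 220 − 124 + 4 = 100.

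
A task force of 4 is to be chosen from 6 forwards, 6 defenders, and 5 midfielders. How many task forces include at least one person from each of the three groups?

1260

Unrestricted: C(17,4) = 2380 ways to pick any 4 of the 17.
Selections missing a whole group: no forwards → C(11,4) = 330; no defenders → C(11,4) = 330; no midfielders → C(12,4) = 495.
Add back selections omitting two groups (i.e. drawn from a single group): C(6,4) + C(6,4) + C(5,4) = 35.
By inclusion–exclusion: 2380 − 1155 + 35 = 1260.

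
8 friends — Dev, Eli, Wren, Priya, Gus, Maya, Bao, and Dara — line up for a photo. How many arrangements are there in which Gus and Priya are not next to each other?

30240

There are 8! = 40320 arrangements in all. If Gus and Priya are adjacent, merging them into one block gives 2·(7)! = 10080 arrangements.
Complementary counting: 40320 − 10080 = 30240.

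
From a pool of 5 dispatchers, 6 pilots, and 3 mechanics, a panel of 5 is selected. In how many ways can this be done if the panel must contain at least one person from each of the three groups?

1365

Total 5-person selections from all 14: C(14,5) = 2002.
Subtract selections that omit an entire group: no dispatchers → C(9,5) = 126; no pilots → C(8,5) = 56; no mechanics → C(11,5) = 462.
Add back selections omitting two groups (i.e. drawn from a single group): C(5,5) + C(6,5) + C(3,5) = 7.
By inclusion–exclusion: 2002 − 644 + 7 = 1365.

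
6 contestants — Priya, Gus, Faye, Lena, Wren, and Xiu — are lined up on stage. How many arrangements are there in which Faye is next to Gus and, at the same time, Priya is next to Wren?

Treat {Faye,Gus} as one block (2 orders) and {Priya,Wren} as another (2 orders).
That leaves 4 units to arrange: 2 × 2 × 4! = 4 × 24 = 96.

96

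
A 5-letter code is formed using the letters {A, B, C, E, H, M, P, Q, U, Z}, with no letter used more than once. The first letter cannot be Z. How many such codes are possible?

27216

The first letter has 10−1 = 9 choices (anything except Z).
The remaining 4 letters are filled from the other 9 symbols without repetition: 9 × 8 × 7 × 6 = 3024.
Total: 9 × 3024 = 27216.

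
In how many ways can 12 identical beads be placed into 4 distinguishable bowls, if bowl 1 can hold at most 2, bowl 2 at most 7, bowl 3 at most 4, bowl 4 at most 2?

By stars and bars, unrestricted non-negative solutions to x_1+…+x_4 = 12 number C(12+3,3) = 455.
Subtract solutions that violate a single cap (substitute x_i' = x_i − (cap_i+1)): x_1 ≥ 3 gives C(12,3) = 220; x_2 ≥ 8 gives C(7,3) = 35; x_3 ≥ 5 gives C(10,3) = 120; x_4 ≥ 3 gives C(12,3) = 220. Together 595.
Add back pairs where two caps are both exceeded: 4 + 35 + 84 + 0 + 4 + 35 = 162.
Subtract triples: 0 + 0 + 4 + 0 = 4.
By inclusion–exclusion the count is 455 − 595 + 162 − 4 = 18.

18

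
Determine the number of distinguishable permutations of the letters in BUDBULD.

Letter multiplicities in BUDBULD: B×2, D×2, L×1, U×2.
So there are 7! / (2!·2!·2!) = 630 distinguishable arrangements.

630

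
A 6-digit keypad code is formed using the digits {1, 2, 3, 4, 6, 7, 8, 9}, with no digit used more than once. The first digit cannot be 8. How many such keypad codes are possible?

17640

The first digit has 8−1 = 7 choices (anything except 8).
The remaining 5 digits are filled from the other 7 symbols without repetition: 7 × 6 × 5 × 4 × 3 = 2520.
Total: 7 × 2520 = 17640.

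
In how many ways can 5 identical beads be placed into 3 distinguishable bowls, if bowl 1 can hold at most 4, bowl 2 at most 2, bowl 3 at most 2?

By stars and bars, unrestricted non-negative solutions to x_1+…+x_3 = 5 number C(5+2,2) = 21.
Subtract solutions that violate a single cap (substitute x_i' = x_i − (cap_i+1)): x_1 ≥ 5 gives C(2,2) = 1; x_2 ≥ 3 gives C(4,2) = 6; x_3 ≥ 3 gives C(4,2) = 6. Together 13.
No two caps can be exceeded simultaneously, so the pair terms are all 0.
By inclusion–exclusion the count is 21 − 13 + 0 = 8.

8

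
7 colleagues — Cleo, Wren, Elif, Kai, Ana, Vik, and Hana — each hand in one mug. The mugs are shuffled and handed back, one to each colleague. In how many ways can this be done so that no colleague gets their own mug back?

1854

Count assignments avoiding every fixed point. For any j of the 7 colleagues fixed to their own mug, the other 7−j can be arranged in (7−j)! ways.
By inclusion–exclusion this is Σ_{j=0}^{7} (−1)^j C(7,j)·(7−j)!.
Computing: 5040 − 5040 + 2520 − 840 + 210 − 42 + 7 − 1 = 1854.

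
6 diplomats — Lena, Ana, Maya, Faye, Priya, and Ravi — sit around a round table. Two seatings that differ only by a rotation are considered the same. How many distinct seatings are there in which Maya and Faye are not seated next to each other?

72

All circular seatings of 6 people number (5)! = 120.
Seatings with Maya beside Faye: treat them as a block with 2 internal orders, giving 2 × (4)! = 48.
Subtracting, 120 − 48 = 72.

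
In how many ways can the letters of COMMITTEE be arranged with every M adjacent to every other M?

10080

Treat the 2 copies of M as a single block. The multiset to arrange is then {MM, C, E, E, I, O, T, T}, 8 items in all.
That gives (8)!/(2!·2!) = 10080 arrangements.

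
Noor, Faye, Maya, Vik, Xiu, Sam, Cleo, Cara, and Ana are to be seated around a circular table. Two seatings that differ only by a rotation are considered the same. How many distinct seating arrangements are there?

Fix one person's seat to break rotational symmetry; the remaining 8 people can be arranged in (8)! = 40320 ways.

40320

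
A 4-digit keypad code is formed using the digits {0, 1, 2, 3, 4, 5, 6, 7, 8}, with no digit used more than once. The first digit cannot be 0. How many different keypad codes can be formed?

2688

The first digit has 9−1 = 8 choices (anything except 0).
The remaining 3 digits are filled from the other 8 symbols without repetition: 8 × 7 × 6 = 336.
Total: 8 × 336 = 2688.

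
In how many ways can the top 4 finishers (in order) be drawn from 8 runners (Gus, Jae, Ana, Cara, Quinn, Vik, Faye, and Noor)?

1680

There are 8 choices for 1st place, 7 for 2nd, and so on down to 5 for position 4.
That gives 8 × 7 × 6 × 5 = 1680.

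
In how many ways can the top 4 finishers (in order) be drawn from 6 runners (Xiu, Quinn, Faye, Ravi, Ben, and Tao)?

There are 6 choices for 1st place, 5 for 2nd, and so on down to 3 for position 4.
That gives 6 × 5 × 4 × 3 = 360.

360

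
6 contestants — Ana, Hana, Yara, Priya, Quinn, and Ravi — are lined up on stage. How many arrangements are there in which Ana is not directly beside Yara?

Of the 6! = 720 arrangements, those with Ana and Yara adjacent number 2 × 5! = 240 (treat the pair as a block with 2 internal orders).
So 720 − 240 = 480 arrangements keep them apart.

480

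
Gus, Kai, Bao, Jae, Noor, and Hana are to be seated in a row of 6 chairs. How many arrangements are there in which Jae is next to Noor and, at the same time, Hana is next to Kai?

Treat {Jae,Noor} as one block (2 orders) and {Hana,Kai} as another (2 orders).
That leaves 4 units to arrange: 2 × 2 × 4! = 4 × 24 = 96.

96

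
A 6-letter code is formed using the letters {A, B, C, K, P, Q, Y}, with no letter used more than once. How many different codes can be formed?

5040

With no repetition, fill the 6 letters in order: 7 choices, then 6, down to 2.
That product is 7 × 6 × 5 × 4 × 3 × 2 = 5040.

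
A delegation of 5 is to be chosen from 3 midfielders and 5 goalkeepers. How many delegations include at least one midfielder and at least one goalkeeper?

With no constraint there are C(8,5) = 56 possible selections.
Selections missing a whole group: no midfielders → C(5,5) = 1; no goalkeepers → C(3,5) = 0.
Both groups omitted at once is impossible, so 56 − 1 = 55.

55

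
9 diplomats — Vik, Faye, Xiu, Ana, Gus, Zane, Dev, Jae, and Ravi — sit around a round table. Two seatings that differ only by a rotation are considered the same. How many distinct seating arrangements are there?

Seat Vik anywhere (absorbing the rotational symmetry), then permute the other 8: (8)! = 40320.

40320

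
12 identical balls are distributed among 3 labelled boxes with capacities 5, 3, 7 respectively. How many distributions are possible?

10

Ignoring the caps, the number of non-negative solutions to x_1+…+x_3 = 12 is C(14,2) = 91.
Subtract solutions that violate a single cap (substitute x_i' = x_i − (cap_i+1)): x_1 ≥ 6 gives C(8,2) = 28; x_2 ≥ 4 gives C(10,2) = 45; x_3 ≥ 8 gives C(6,2) = 15. Together 88.
Add back pairs where two caps are both exceeded: 6 + 0 + 1 = 7.
By inclusion–exclusion the count is 91 − 88 + 7 = 10.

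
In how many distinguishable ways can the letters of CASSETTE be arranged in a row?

5040

The 8 letters of CASSETTE have repeats: E appearing twice, S appearing twice, and T appearing twice.
So there are 8! / (2!·2!·2!) = 5040 distinguishable arrangements.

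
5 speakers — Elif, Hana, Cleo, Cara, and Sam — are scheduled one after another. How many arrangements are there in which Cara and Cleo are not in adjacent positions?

Of the 5! = 120 arrangements, those with Cara and Cleo adjacent number 2 × 4! = 48 (treat the pair as a block with 2 internal orders).
Complementary counting: 120 − 48 = 72.

72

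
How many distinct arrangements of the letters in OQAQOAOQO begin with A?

With the first slot taken by A, it remains to arrange the other 8 letters (OQQOAOQO).
Those 8 letters have O appearing 4 times and Q appearing 3 times, giving (8)!/(4!·3!) = 280.

280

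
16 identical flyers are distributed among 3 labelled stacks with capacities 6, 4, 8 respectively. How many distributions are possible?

By stars and bars, unrestricted non-negative solutions to x_1+…+x_3 = 16 number C(16+2,2) = 153.
Subtract solutions that violate a single cap (substitute x_i' = x_i − (cap_i+1)): x_1 ≥ 7 gives C(11,2) = 55; x_2 ≥ 5 gives C(13,2) = 78; x_3 ≥ 9 gives C(9,2) = 36. Together 169.
Add back pairs where two caps are both exceeded: 15 + 1 + 6 = 22.
By inclusion–exclusion the count is 153 − 169 + 22 = 6.

6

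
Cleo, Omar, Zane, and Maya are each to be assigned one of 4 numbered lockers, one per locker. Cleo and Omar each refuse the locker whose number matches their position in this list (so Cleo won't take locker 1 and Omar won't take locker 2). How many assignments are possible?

Let Aᵢ (for i ∈ {1, 2}) be the placements that put person i in their forbidden locker. Any j of these fix j positions, leaving (4−j)! ways to fill the rest, and there are C(2,j) ways to pick which j.
By inclusion–exclusion, the number of valid placements is Σ_{j=0}^{2} (−1)^j C(2,j)·(4−j)!.
Computing: 24 − 12 + 2 = 14.

14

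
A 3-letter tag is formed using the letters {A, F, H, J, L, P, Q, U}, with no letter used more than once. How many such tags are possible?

336

Choose and order 3 of the 8 symbols: the first letter has 8 options, the next 7, then 6.
That product is 8 × 7 × 6 = 336.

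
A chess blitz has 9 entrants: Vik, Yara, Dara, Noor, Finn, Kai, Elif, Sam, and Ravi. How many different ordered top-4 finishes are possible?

3024

There are 9 choices for 1st place, 8 for 2nd, and so on down to 6 for position 4.
That gives 9 × 8 × 7 × 6 = 3024.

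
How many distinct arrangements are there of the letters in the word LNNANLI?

LNNANLI has 7 letters with L appearing twice and N appearing 3 times.
The number of distinct arrangements is 7!/(3!·2!) = 5040/12 = 420.

420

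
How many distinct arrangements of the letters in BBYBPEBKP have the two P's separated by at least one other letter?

Total arrangements of BBYBPEBKP: 9!/(4!·2!) = 7560.
Arrangements with the P's together: treat PP as one letter, giving (8)!/(4!) = 1680.
Subtracting, 7560 − 1680 = 5880 arrangements keep the P's apart.

5880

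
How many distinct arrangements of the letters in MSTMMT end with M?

Fix M in the last position and arrange the remaining 5 letters.
Those 5 letters have M appearing twice and T appearing twice, giving (5)!/(2!·2!) = 30.

30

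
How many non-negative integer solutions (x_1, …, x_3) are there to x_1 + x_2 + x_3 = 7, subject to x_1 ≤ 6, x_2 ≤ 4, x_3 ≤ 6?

28

Ignoring the caps, the number of non-negative solutions to x_1+…+x_3 = 7 is C(9,2) = 36.
Subtract solutions that violate a single cap (substitute x_i' = x_i − (cap_i+1)): x_1 ≥ 7 gives C(2,2) = 1; x_2 ≥ 5 gives C(4,2) = 6; x_3 ≥ 7 gives C(2,2) = 1. Together 8.
No two caps can be exceeded simultaneously, so the pair terms are all 0.
By inclusion–exclusion the count is 36 − 8 + 0 = 28.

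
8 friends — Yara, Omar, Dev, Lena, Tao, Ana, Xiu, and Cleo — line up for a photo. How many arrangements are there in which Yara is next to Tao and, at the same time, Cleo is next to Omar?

2880

Treat {Yara,Tao} as one block (2 orders) and {Cleo,Omar} as another (2 orders).
That leaves 6 units to arrange: 2 × 2 × 6! = 4 × 720 = 2880.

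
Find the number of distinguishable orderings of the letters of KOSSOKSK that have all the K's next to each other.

60

Treat the 3 copies of K as a single block. The multiset to arrange is then {KKK, O, O, S, S, S}, 6 items in all.
That gives (6)!/(3!·2!) = 60 arrangements.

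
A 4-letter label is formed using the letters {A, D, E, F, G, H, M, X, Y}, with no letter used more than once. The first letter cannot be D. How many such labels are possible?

The first letter has 9−1 = 8 choices (anything except D).
The remaining 3 letters are filled from the other 8 symbols without repetition: 8 × 7 × 6 = 336.
Total: 8 × 336 = 2688.

2688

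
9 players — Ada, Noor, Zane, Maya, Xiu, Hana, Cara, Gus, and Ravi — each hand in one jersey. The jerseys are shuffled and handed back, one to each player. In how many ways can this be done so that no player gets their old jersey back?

This is the derangement count D_9: permutations of 9 items with no fixed point.
By inclusion–exclusion this is Σ_{j=0}^{9} (−1)^j C(9,j)·(9−j)!.
Computing: 362880 − 362880 + 181440 − 60480 + 15120 − 3024 + 504 − 72 + 9 − 1 = 133496.

133496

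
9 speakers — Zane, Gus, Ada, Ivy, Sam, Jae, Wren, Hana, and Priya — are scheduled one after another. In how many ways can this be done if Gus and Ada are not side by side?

282240

There are 9! = 362880 arrangements in all. If Gus and Ada are adjacent, merging them into one block gives 2·(8)! = 80640 arrangements.
So 362880 − 80640 = 282240 arrangements keep them apart.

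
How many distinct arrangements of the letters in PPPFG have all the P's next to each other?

6

Treat the 3 copies of P as a single block. The multiset to arrange is then {PPP, F, G}, 3 items in all.
All 3 items are distinct, so there are (3)! = 6 arrangements.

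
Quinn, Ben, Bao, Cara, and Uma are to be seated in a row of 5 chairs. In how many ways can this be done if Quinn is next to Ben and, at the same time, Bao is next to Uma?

Treat {Quinn,Ben} as one block (2 orders) and {Bao,Uma} as another (2 orders).
That leaves 3 units to arrange: 2 × 2 × 3! = 4 × 6 = 24.

24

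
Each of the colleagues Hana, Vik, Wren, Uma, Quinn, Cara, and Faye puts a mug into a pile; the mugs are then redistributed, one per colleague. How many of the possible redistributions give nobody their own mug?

This is the derangement count D_7: permutations of 7 items with no fixed point.
By inclusion–exclusion this is Σ_{j=0}^{7} (−1)^j C(7,j)·(7−j)!.
Computing: 5040 − 5040 + 2520 − 840 + 210 − 42 + 7 − 1 = 1854.

1854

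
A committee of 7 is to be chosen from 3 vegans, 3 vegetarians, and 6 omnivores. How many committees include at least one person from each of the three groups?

With no constraint there are C(12,7) = 792 possible selections.
Selections missing a whole group: no vegans → C(9,7) = 36; no vegetarians → C(9,7) = 36; no omnivores → C(6,7) = 0.
Add back selections omitting two groups (i.e. drawn from a single group): C(3,7) + C(3,7) + C(6,7) = 0.
By inclusion–exclusion: 792 − 72 + 0 = 720.

720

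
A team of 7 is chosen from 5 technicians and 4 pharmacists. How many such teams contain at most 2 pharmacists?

6

Split by how many pharmacists are chosen (0 through 2).
Sum: C(4,0)·C(5,7) + C(4,1)·C(5,6) + C(4,2)·C(5,5) = 0 + 0 + 6 = 6.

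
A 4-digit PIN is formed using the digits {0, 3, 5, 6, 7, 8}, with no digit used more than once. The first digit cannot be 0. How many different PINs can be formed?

The first digit has 6−1 = 5 choices (anything except 0).
The remaining 3 digits are filled from the other 5 symbols without repetition: 5 × 4 × 3 = 60.
Total: 5 × 60 = 300.

300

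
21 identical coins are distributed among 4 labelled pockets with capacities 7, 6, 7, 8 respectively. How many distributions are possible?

Without the upper bounds there are C(24,3) = 2024 ways to split 21 among 4 pockets.
Subtract solutions that violate a single cap (substitute x_i' = x_i − (cap_i+1)): x_1 ≥ 8 gives C(16,3) = 560; x_2 ≥ 7 gives C(17,3) = 680; x_3 ≥ 8 gives C(16,3) = 560; x_4 ≥ 9 gives C(15,3) = 455. Together 2255.
Add back pairs where two caps are both exceeded: 84 + 56 + 35 + 84 + 56 + 35 = 350.
By inclusion–exclusion the count is 2024 − 2255 + 350 = 119.

119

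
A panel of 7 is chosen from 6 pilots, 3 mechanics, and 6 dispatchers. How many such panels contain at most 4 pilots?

Split by how many pilots are chosen (0 through 4).
Sum: C(6,0)·C(9,7) + C(6,1)·C(9,6) + C(6,2)·C(9,5) + C(6,3)·C(9,4) + C(6,4)·C(9,3) = 36 + 504 + 1890 + 2520 + 1260 = 6210.

6210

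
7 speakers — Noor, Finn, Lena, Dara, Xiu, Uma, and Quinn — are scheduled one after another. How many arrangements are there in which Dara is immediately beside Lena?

1440

Place the 5 others and the Dara-Lena pair as 6 objects in a line; the pair has 2 internal arrangements.
That gives 2 × 6! = 2 × 720 = 1440.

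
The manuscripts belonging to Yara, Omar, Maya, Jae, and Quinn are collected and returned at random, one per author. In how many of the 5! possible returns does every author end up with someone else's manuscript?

44

Let Aᵢ be the assignments in which author i gets their own manuscript. We want the size of the complement of A₁∪…∪A_5.
By inclusion–exclusion this is Σ_{j=0}^{5} (−1)^j C(5,j)·(5−j)!.
Computing: 120 − 120 + 60 − 20 + 5 − 1 = 44.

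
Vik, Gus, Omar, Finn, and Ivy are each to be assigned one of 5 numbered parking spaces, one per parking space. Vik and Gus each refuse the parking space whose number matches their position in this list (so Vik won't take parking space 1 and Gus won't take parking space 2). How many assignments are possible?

Let Aᵢ (for i ∈ {1, 2}) be the placements that put person i in their forbidden parking space. Any j of these fix j positions, leaving (5−j)! ways to fill the rest, and there are C(2,j) ways to pick which j.
By inclusion–exclusion, the number of valid placements is Σ_{j=0}^{2} (−1)^j C(2,j)·(5−j)!.
Computing: 120 − 48 + 6 = 78.

78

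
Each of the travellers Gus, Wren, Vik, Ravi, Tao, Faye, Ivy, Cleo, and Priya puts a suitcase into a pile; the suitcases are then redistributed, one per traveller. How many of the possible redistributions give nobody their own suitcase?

Let Aᵢ be the assignments in which traveller i gets their own suitcase. We want the size of the complement of A₁∪…∪A_9.
By inclusion–exclusion this is Σ_{j=0}^{9} (−1)^j C(9,j)·(9−j)!.
Computing: 362880 − 362880 + 181440 − 60480 + 15120 − 3024 + 504 − 72 + 9 − 1 = 133496.

133496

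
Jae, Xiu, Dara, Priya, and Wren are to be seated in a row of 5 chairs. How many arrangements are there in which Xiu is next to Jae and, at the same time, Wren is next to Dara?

Treat {Xiu,Jae} as one block (2 orders) and {Wren,Dara} as another (2 orders).
That leaves 3 units to arrange: 2 × 2 × 3! = 4 × 6 = 24.

24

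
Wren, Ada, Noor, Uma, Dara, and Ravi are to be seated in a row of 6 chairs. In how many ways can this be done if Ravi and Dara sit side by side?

240

Treat {Ravi, Dara} as a single unit. There are 5 units to order, and the pair itself can be ordered 2 ways.
That gives 2 × 5! = 2 × 120 = 240.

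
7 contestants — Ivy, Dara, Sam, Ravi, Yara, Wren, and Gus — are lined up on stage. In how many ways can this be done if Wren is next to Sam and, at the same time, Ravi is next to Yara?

Treat {Wren,Sam} as one block (2 orders) and {Ravi,Yara} as another (2 orders).
That leaves 5 units to arrange: 2 × 2 × 5! = 4 × 120 = 480.

480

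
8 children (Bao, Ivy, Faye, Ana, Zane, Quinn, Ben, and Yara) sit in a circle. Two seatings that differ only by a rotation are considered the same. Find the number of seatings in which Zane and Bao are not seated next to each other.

3600

Without the restriction there are (7)! = 5040 seatings.
Those with Zane next to Bao: fuse the pair into one unit and seat 7 units around a circle — 2·(6)! = 1440.
Subtracting, 5040 − 1440 = 3600.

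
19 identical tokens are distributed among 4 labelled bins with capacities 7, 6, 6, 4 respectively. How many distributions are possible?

Without the upper bounds there are C(22,3) = 1540 ways to split 19 among 4 bins.
Subtract solutions that violate a single cap (substitute x_i' = x_i − (cap_i+1)): x_1 ≥ 8 gives C(14,3) = 364; x_2 ≥ 7 gives C(15,3) = 455; x_3 ≥ 7 gives C(15,3) = 455; x_4 ≥ 5 gives C(17,3) = 680. Together 1954.
Add back pairs where two caps are both exceeded: 35 + 35 + 84 + 56 + 120 + 120 = 450.
Subtract triples: 0 + 0 + 0 + 1 = 1.
By inclusion–exclusion the count is 1540 − 1954 + 450 − 1 = 35.

35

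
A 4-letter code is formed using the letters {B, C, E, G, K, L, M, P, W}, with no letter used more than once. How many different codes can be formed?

3024

With no repetition, fill the 4 letters in order: 9 choices, then 8, down to 6.
That product is 9 × 8 × 7 × 6 = 3024.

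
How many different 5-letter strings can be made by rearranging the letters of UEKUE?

30

Letter multiplicities in UEKUE: E×2, K×1, U×2.
So there are 5! / (2!·2!) = 30 distinguishable arrangements.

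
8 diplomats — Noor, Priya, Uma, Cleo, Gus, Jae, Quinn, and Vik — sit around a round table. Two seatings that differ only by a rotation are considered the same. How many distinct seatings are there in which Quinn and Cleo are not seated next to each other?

3600

Without the restriction there are (7)! = 5040 seatings.
Those with Quinn next to Cleo: fuse the pair into one unit and seat 7 units around a circle — 2·(6)! = 1440.
Subtracting, 5040 − 1440 = 3600.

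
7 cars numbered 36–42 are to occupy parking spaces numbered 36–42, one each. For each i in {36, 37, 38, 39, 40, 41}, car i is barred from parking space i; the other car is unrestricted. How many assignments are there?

2119

Let Aᵢ (for 36 ≤ i ≤ 41) be the placements that put car i in its forbidden parking space. Any j of these fix j positions, leaving (7−j)! ways to fill the rest, and there are C(6,j) ways to pick which j.
By inclusion–exclusion, the number of valid placements is Σ_{j=0}^{6} (−1)^j C(6,j)·(7−j)!.
Computing: 5040 − 4320 + 1800 − 480 + 90 − 12 + 1 = 2119.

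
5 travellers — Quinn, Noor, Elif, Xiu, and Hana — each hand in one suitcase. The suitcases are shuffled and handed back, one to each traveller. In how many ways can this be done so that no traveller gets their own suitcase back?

This is the derangement count D_5: permutations of 5 items with no fixed point.
By inclusion–exclusion this is Σ_{j=0}^{5} (−1)^j C(5,j)·(5−j)!.
Computing: 120 − 120 + 60 − 20 + 5 − 1 = 44.

44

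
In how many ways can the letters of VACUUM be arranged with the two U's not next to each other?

240

Total arrangements of VACUUM: 6!/(2!) = 360.
If the two U's are adjacent, glue them into one block, leaving 5 items to arrange: (5)! = 120 ways.
Subtracting, 360 − 120 = 240 arrangements keep the U's apart.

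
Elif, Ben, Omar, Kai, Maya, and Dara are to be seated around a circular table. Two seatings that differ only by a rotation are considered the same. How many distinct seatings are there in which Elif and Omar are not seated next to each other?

72

All circular seatings of 6 people number (5)! = 120.
Those with Elif next to Omar: fuse the pair into one unit and seat 5 units around a circle — 2·(4)! = 48.
Subtracting, 120 − 48 = 72.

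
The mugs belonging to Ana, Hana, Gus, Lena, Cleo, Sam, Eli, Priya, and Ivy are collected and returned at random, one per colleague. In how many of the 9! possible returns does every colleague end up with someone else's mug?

133496

Let Aᵢ be the assignments in which colleague i gets their own mug. We want the size of the complement of A₁∪…∪A_9.
By inclusion–exclusion this is Σ_{j=0}^{9} (−1)^j C(9,j)·(9−j)!.
Computing: 362880 − 362880 + 181440 − 60480 + 15120 − 3024 + 504 − 72 + 9 − 1 = 133496.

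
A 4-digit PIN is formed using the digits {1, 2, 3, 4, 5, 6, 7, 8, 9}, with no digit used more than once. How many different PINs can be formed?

Choose and order 4 of the 9 symbols: the first digit has 9 options, the next 8, then 7, 6.
9 × 8 × 7 × 6 = 3024.

3024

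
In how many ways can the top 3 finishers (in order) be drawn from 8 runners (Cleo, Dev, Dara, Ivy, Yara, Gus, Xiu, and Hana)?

336

This is an ordered selection of 3 from 8: P(8,3).
That gives 8 × 7 × 6 = 336.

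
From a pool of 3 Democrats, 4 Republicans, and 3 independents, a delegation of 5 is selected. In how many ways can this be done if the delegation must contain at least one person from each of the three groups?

With no constraint there are C(10,5) = 252 possible selections.
Selections missing a whole group: no Democrats → C(7,5) = 21; no Republicans → C(6,5) = 6; no independents → C(7,5) = 21.
Add back selections omitting two groups (i.e. drawn from a single group): C(3,5) + C(4,5) + C(3,5) = 0.
By inclusion–exclusion: 252 − 48 + 0 = 204.

204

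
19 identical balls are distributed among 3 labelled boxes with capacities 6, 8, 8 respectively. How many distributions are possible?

10

Ignoring the caps, the number of non-negative solutions to x_1+…+x_3 = 19 is C(21,2) = 210.
Subtract solutions that violate a single cap (substitute x_i' = x_i − (cap_i+1)): x_1 ≥ 7 gives C(14,2) = 91; x_2 ≥ 9 gives C(12,2) = 66; x_3 ≥ 9 gives C(12,2) = 66. Together 223.
Add back pairs where two caps are both exceeded: 10 + 10 + 3 = 23.
By inclusion–exclusion the count is 210 − 223 + 23 = 10.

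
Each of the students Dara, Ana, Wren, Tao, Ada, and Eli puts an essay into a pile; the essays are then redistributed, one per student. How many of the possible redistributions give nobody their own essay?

265

Let Aᵢ be the assignments in which student i gets their own essay. We want the size of the complement of A₁∪…∪A_6.
By inclusion–exclusion this is Σ_{j=0}^{6} (−1)^j C(6,j)·(6−j)!.
Computing: 720 − 720 + 360 − 120 + 30 − 6 + 1 = 265.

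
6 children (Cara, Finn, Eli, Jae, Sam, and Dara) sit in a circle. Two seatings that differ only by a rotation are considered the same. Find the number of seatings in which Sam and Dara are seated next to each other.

Treat {Sam, Dara} as one unit (2 internal orders) and seat the resulting 5 units around the table: (4)! circular arrangements.
So 2 × (4)! = 2 × 24 = 48.

48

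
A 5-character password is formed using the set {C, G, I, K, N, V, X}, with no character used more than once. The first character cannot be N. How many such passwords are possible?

The first character has 7−1 = 6 choices (anything except N).
The remaining 4 characters are filled from the other 6 symbols without repetition: 6 × 5 × 4 × 3 = 360.
Total: 6 × 360 = 2160.

2160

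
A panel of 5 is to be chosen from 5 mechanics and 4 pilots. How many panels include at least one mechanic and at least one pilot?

125

Unrestricted: C(9,5) = 126 ways to pick any 5 of the 9.
Subtract selections that omit an entire group: no mechanics → C(4,5) = 0; no pilots → C(5,5) = 1.
Both groups omitted at once is impossible, so 126 − 1 = 125.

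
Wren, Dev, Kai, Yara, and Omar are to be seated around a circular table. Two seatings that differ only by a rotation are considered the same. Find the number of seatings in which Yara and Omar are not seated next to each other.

12

Without the restriction there are (4)! = 24 seatings.
Those with Yara next to Omar: fuse the pair into one unit and seat 4 units around a circle — 2·(3)! = 12.
Subtracting, 24 − 12 = 12.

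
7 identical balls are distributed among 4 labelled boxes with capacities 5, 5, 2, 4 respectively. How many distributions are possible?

Ignoring the caps, the number of non-negative solutions to x_1+…+x_4 = 7 is C(10,3) = 120.
Subtract solutions that violate a single cap (substitute x_i' = x_i − (cap_i+1)): x_1 ≥ 6 gives C(4,3) = 4; x_2 ≥ 6 gives C(4,3) = 4; x_3 ≥ 3 gives C(7,3) = 35; x_4 ≥ 5 gives C(5,3) = 10. Together 53.
No two caps can be exceeded simultaneously, so the pair terms are all 0.
By inclusion–exclusion the count is 120 − 53 + 0 = 67.

67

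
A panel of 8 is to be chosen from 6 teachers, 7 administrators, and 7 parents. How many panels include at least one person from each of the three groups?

Total 8-person selections from all 20: C(20,8) = 125970.
Subtract selections that omit an entire group: no teachers → C(14,8) = 3003; no administrators → C(13,8) = 1287; no parents → C(13,8) = 1287.
Add back selections omitting two groups (i.e. drawn from a single group): C(6,8) + C(7,8) + C(7,8) = 0.
By inclusion–exclusion: 125970 − 5577 + 0 = 120393.

120393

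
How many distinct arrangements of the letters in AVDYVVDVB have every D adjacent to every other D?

1680

Treat the 2 copies of D as a single block. The multiset to arrange is then {DD, A, B, V, V, V, V, Y}, 8 items in all.
That gives (8)!/(4!) = 1680 arrangements.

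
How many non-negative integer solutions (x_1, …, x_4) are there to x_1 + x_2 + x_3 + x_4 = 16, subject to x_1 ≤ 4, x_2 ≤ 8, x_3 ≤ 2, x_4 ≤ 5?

19

Without the upper bounds there are C(19,3) = 969 ways to split 16 among 4 variables.
Subtract solutions that violate a single cap (substitute x_i' = x_i − (cap_i+1)): x_1 ≥ 5 gives C(14,3) = 364; x_2 ≥ 9 gives C(10,3) = 120; x_3 ≥ 3 gives C(16,3) = 560; x_4 ≥ 6 gives C(13,3) = 286. Together 1330.
Add back pairs where two caps are both exceeded: 10 + 165 + 56 + 35 + 4 + 120 = 390.
Subtract triples: 0 + 0 + 10 + 0 = 10.
By inclusion–exclusion the count is 969 − 1330 + 390 − 10 = 19.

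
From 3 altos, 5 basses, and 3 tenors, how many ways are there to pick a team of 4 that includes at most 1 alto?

Split by how many altos are chosen (0 through 1).
Sum: C(3,0)·C(8,4) + C(3,1)·C(8,3) = 70 + 168 = 238.

238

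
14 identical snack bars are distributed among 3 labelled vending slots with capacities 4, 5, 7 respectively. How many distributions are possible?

6

By stars and bars, unrestricted non-negative solutions to x_1+…+x_3 = 14 number C(14+2,2) = 120.
Subtract solutions that violate a single cap (substitute x_i' = x_i − (cap_i+1)): x_1 ≥ 5 gives C(11,2) = 55; x_2 ≥ 6 gives C(10,2) = 45; x_3 ≥ 8 gives C(8,2) = 28. Together 128.
Add back pairs where two caps are both exceeded: 10 + 3 + 1 = 14.
By inclusion–exclusion the count is 120 − 128 + 14 = 6.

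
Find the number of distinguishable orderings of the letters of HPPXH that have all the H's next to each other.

Treat the 2 copies of H as a single block. The multiset to arrange is then {HH, P, P, X}, 4 items in all.
That gives (4)!/(2!) = 12 arrangements.

12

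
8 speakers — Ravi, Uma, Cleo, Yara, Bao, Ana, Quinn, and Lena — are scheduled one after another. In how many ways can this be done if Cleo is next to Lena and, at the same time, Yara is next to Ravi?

Treat {Cleo,Lena} as one block (2 orders) and {Yara,Ravi} as another (2 orders).
That leaves 6 units to arrange: 2 × 2 × 6! = 4 × 720 = 2880.

2880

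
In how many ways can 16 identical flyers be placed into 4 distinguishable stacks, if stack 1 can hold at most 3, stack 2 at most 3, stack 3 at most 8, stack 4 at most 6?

33

Ignoring the caps, the number of non-negative solutions to x_1+…+x_4 = 16 is C(19,3) = 969.
Subtract solutions that violate a single cap (substitute x_i' = x_i − (cap_i+1)): x_1 ≥ 4 gives C(15,3) = 455; x_2 ≥ 4 gives C(15,3) = 455; x_3 ≥ 9 gives C(10,3) = 120; x_4 ≥ 7 gives C(12,3) = 220. Together 1250.
Add back pairs where two caps are both exceeded: 165 + 20 + 56 + 20 + 56 + 1 = 318.
Subtract triples: 0 + 4 + 0 + 0 = 4.
By inclusion–exclusion the count is 969 − 1250 + 318 − 4 = 33.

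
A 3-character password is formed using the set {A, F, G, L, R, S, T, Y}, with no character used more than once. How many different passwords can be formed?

Choose and order 3 of the 8 symbols: the first character has 8 options, the next 7, then 6.
8 × 7 × 6 = 336.

336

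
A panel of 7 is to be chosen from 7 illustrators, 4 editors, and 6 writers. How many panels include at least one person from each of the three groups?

Unrestricted: C(17,7) = 19448 ways to pick any 7 of the 17.
Subtract selections that omit an entire group: no illustrators → C(10,7) = 120; no editors → C(13,7) = 1716; no writers → C(11,7) = 330.
Add back selections omitting two groups (i.e. drawn from a single group): C(7,7) + C(4,7) + C(6,7) = 1.
By inclusion–exclusion: 19448 − 2166 + 1 = 17283.

17283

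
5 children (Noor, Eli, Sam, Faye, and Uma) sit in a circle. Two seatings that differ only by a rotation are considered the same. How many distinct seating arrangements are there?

24

Seat Noor anywhere (absorbing the rotational symmetry), then permute the other 4: (4)! = 24.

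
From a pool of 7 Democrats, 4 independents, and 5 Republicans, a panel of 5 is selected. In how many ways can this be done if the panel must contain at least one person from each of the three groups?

3010

Total 5-person selections from all 16: C(16,5) = 4368.
Selections missing a whole group: no Democrats → C(9,5) = 126; no independents → C(12,5) = 792; no Republicans → C(11,5) = 462.
Add back selections omitting two groups (i.e. drawn from a single group): C(7,5) + C(4,5) + C(5,5) = 22.
By inclusion–exclusion: 4368 − 1380 + 22 = 3010.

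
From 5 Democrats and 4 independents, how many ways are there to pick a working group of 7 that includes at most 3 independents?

26

Split by how many independents are chosen (0 through 3).
Sum: C(4,0)·C(5,7) + C(4,1)·C(5,6) + C(4,2)·C(5,5) + C(4,3)·C(5,4) = 0 + 0 + 6 + 20 = 26.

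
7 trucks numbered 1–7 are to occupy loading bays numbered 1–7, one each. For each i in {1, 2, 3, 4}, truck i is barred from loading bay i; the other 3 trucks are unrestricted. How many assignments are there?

Let Aᵢ (for 1 ≤ i ≤ 4) be the placements that put truck i in its forbidden loading bay. Any j of these fix j positions, leaving (7−j)! ways to fill the rest, and there are C(4,j) ways to pick which j.
By inclusion–exclusion, the number of valid placements is Σ_{j=0}^{4} (−1)^j C(4,j)·(7−j)!.
Computing: 5040 − 2880 + 720 − 96 + 6 = 2790.

2790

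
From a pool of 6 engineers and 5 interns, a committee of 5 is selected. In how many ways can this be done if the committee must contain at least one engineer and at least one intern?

Unrestricted: C(11,5) = 462 ways to pick any 5 of the 11.
Subtract selections that omit an entire group: no engineers → C(5,5) = 1; no interns → C(6,5) = 6.
Both groups omitted at once is impossible, so 462 − 7 = 455.

455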